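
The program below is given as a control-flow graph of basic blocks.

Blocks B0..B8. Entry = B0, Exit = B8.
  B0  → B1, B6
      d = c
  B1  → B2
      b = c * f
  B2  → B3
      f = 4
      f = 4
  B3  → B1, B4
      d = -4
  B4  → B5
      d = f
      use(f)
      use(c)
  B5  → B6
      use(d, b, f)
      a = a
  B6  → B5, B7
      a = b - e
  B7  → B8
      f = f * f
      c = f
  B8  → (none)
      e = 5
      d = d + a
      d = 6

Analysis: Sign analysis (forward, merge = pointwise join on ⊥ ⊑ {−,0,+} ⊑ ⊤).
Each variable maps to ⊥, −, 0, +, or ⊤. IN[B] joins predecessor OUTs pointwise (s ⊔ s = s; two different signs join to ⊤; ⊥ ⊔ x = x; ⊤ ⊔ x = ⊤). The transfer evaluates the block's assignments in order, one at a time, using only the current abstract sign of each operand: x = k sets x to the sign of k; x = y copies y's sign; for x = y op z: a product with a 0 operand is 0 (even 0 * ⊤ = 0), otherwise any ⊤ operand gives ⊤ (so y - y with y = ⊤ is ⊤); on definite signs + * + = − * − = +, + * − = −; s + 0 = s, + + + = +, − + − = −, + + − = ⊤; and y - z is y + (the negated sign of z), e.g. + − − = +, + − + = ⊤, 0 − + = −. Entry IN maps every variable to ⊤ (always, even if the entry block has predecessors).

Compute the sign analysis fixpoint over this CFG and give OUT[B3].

Converged values:
  B0: | IN=(all ⊤) | OUT=(all ⊤)
  B1: | IN=(all ⊤) | OUT=(all ⊤)
  B2: | IN=(all ⊤) | OUT={f:+; rest ⊤}
  B3: | IN={f:+; rest ⊤} | OUT={d:-, f:+; rest ⊤}
  B4: | IN={d:-, f:+; rest ⊤} | OUT={d:+, f:+; rest ⊤}
  B5: | IN=(all ⊤) | OUT=(all ⊤)
  B6: | IN=(all ⊤) | OUT=(all ⊤)
  B7: | IN=(all ⊤) | OUT=(all ⊤)
  B8: | IN=(all ⊤) | OUT={d:+, e:+; rest ⊤}

Merge at B3: IN[B3] = OUT[B2] = {a: ⊤, b: ⊤, c: ⊤, d: ⊤, e: ⊤, f: +}
Applying B3's transfer function to that IN value gives OUT[B3] (row B3 above).

Answer: {a: ⊤, b: ⊤, c: ⊤, d: -, e: ⊤, f: +}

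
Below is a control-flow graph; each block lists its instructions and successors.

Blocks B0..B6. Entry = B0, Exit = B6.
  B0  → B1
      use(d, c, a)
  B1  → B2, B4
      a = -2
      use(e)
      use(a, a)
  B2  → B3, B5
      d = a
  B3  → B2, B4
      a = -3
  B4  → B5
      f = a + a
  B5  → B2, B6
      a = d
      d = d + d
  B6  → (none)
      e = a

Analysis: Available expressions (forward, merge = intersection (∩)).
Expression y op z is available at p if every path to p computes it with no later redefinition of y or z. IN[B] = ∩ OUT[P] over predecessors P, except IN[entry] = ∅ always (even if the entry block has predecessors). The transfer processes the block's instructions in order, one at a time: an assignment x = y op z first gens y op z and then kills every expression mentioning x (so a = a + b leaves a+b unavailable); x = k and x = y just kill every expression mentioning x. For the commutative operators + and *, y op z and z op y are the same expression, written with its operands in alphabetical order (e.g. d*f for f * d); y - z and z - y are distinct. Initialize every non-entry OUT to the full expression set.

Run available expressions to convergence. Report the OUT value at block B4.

Fixpoint table:
  B0:  IN={}  OUT={}
  B1:  IN={}  OUT={}
  B2:  IN={}  OUT={}
  B3:  IN={}  OUT={}
  B4:  IN={}  OUT={a+a}
  B5:  IN={}  OUT={}
  B6:  IN={}  OUT={}

Merge at B4: IN[B4] = OUT[B1] ∩ OUT[B3] = {}
Applying B4's transfer function to that IN value gives OUT[B4] (row B4 above).

Answer: {a+a}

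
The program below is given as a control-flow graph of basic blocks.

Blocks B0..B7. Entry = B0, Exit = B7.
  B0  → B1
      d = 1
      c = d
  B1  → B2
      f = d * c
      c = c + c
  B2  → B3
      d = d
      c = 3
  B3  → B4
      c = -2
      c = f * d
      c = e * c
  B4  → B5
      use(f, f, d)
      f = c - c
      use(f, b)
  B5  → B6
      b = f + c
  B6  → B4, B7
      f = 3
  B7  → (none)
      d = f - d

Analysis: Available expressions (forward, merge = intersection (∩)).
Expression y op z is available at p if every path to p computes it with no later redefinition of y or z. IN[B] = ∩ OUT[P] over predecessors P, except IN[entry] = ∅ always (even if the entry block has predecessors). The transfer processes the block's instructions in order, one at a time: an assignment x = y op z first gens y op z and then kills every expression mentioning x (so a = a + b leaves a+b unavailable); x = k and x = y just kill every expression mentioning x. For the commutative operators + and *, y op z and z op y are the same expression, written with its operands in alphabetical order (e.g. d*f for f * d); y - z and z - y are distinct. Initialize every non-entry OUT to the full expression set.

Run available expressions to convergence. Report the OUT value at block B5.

Per-block solution:
  B0:   IN={}   OUT={}
  B1:   IN={}   OUT={}
  B2:   IN={}   OUT={}
  B3:   IN={}   OUT={d*f}
  B4:   IN={}   OUT={c-c}
  B5:   IN={c-c}   OUT={c+f, c-c}
  B6:   IN={c+f, c-c}   OUT={c-c}
  B7:   IN={c-c}   OUT={c-c}

Merge at B5: IN[B5] = OUT[B4] = {c-c}
Applying B5's transfer function to that IN value gives OUT[B5] (row B5 above).

Answer: {c+f, c-c}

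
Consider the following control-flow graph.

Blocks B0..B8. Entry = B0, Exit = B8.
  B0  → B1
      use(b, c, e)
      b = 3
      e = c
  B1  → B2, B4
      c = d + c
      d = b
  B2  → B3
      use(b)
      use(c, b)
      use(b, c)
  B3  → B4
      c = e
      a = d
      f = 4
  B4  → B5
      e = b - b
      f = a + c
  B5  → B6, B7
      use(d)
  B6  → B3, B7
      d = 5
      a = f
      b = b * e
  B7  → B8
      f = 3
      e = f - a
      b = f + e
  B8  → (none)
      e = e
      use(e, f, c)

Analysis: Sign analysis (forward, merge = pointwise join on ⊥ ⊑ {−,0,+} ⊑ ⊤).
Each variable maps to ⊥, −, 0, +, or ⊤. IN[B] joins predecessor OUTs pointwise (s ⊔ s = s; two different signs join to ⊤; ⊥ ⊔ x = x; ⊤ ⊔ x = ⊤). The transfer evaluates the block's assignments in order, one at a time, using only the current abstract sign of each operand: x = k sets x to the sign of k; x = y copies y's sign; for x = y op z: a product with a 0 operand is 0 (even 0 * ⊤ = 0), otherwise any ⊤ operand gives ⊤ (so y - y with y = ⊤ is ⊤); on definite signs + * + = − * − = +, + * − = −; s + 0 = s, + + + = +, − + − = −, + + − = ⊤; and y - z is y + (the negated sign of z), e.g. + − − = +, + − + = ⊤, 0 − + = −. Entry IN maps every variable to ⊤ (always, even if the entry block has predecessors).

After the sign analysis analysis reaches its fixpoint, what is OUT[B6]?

Answer: {a: ⊤, b: ⊤, c: ⊤, d: +, e: ⊤, f: ⊤}

Working:
Per-block solution:
  B0: | IN=(all ⊤) | OUT={b:+; rest ⊤}
  B1: | IN={b:+; rest ⊤} | OUT={b:+, d:+; rest ⊤}
  B2: | IN={b:+, d:+; rest ⊤} | OUT={b:+, d:+; rest ⊤}
  B3: | IN={d:+; rest ⊤} | OUT={a:+, d:+, f:+; rest ⊤}
  B4: | IN={d:+; rest ⊤} | OUT={d:+; rest ⊤}
  B5: | IN={d:+; rest ⊤} | OUT={d:+; rest ⊤}
  B6: | IN={d:+; rest ⊤} | OUT={d:+; rest ⊤}
  B7: | IN={d:+; rest ⊤} | OUT={d:+, f:+; rest ⊤}
  B8: | IN={d:+, f:+; rest ⊤} | OUT={d:+, f:+; rest ⊤}

Merge at B6: IN[B6] = OUT[B5] = {a: ⊤, b: ⊤, c: ⊤, d: +, e: ⊤, f: ⊤}
Applying B6's transfer function to that IN value gives OUT[B6] (row B6 above).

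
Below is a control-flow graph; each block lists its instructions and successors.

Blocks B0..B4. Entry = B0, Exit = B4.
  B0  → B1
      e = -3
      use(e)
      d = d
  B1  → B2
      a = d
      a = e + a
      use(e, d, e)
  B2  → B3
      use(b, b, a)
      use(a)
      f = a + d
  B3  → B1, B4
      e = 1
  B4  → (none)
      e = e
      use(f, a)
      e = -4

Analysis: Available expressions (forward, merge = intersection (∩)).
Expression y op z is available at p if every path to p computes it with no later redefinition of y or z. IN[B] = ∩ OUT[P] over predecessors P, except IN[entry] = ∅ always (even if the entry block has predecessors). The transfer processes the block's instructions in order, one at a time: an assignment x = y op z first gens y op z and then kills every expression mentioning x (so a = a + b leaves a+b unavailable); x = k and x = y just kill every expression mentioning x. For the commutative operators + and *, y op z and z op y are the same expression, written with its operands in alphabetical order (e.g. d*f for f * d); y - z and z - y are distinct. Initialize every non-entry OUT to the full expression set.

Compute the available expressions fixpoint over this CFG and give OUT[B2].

Per-block solution:
  B0: | IN={} | OUT={}
  B1: | IN={} | OUT={}
  B2: | IN={} | OUT={a+d}
  B3: | IN={a+d} | OUT={a+d}
  B4: | IN={a+d} | OUT={a+d}

Merge at B2: IN[B2] = OUT[B1] = {}
Applying B2's transfer function to that IN value gives OUT[B2] (row B2 above).

Answer: {a+d}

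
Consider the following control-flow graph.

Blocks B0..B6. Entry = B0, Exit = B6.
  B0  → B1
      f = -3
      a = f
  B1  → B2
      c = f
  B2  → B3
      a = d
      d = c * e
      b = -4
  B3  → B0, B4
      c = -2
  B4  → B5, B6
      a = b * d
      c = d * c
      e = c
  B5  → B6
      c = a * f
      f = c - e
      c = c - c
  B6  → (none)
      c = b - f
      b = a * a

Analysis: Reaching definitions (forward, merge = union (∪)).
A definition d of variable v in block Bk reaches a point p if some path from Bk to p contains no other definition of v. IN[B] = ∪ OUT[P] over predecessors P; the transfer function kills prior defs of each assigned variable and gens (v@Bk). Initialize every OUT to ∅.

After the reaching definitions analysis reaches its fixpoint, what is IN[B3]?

Answer: {a@B2, b@B2, c@B1, d@B2, f@B0}

Working:
Fixpoint table:
  B0:  IN={a@B2, b@B2, c@B3, d@B2, f@B0}  OUT={a@B0, b@B2, c@B3, d@B2, f@B0}
  B1:  IN={a@B0, b@B2, c@B3, d@B2, f@B0}  OUT={a@B0, b@B2, c@B1, d@B2, f@B0}
  B2:  IN={a@B0, b@B2, c@B1, d@B2, f@B0}  OUT={a@B2, b@B2, c@B1, d@B2, f@B0}
  B3:  IN={a@B2, b@B2, c@B1, d@B2, f@B0}  OUT={a@B2, b@B2, c@B3, d@B2, f@B0}
  B4:  IN={a@B2, b@B2, c@B3, d@B2, f@B0}  OUT={a@B4, b@B2, c@B4, d@B2, e@B4, f@B0}
  B5:  IN={a@B4, b@B2, c@B4, d@B2, e@B4, f@B0}  OUT={a@B4, b@B2, c@B5, d@B2, e@B4, f@B5}
  B6:  IN={a@B4, b@B2, c@B4, c@B5, d@B2, e@B4, f@B0, f@B5}  OUT={a@B4, b@B6, c@B6, d@B2, e@B4, f@B0, f@B5}

Merge at B3: IN[B3] = OUT[B2] = {a@B2, b@B2, c@B1, d@B2, f@B0}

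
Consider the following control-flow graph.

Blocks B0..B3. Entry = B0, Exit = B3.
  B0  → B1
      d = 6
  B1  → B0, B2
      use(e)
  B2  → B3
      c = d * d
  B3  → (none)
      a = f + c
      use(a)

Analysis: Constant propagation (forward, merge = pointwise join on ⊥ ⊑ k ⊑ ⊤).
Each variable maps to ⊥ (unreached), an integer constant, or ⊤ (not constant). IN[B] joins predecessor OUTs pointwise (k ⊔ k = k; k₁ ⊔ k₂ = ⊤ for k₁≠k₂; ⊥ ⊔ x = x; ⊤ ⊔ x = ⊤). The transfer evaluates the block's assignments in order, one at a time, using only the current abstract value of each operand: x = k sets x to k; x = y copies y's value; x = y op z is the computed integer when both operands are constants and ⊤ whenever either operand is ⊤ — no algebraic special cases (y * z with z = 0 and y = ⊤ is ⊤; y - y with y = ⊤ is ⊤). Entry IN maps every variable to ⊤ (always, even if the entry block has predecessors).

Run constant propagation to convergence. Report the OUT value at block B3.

Fixpoint table:
  B0: | IN=(all ⊤) | OUT={d:6; rest ⊤}
  B1: | IN={d:6; rest ⊤} | OUT={d:6; rest ⊤}
  B2: | IN={d:6; rest ⊤} | OUT={c:36, d:6; rest ⊤}
  B3: | IN={c:36, d:6; rest ⊤} | OUT={c:36, d:6; rest ⊤}

Merge at B3: IN[B3] = OUT[B2] = {a: ⊤, b: ⊤, c: 36, d: 6, e: ⊤, f: ⊤}
Applying B3's transfer function to that IN value gives OUT[B3] (row B3 above).

Answer: {a: ⊤, b: ⊤, c: 36, d: 6, e: ⊤, f: ⊤}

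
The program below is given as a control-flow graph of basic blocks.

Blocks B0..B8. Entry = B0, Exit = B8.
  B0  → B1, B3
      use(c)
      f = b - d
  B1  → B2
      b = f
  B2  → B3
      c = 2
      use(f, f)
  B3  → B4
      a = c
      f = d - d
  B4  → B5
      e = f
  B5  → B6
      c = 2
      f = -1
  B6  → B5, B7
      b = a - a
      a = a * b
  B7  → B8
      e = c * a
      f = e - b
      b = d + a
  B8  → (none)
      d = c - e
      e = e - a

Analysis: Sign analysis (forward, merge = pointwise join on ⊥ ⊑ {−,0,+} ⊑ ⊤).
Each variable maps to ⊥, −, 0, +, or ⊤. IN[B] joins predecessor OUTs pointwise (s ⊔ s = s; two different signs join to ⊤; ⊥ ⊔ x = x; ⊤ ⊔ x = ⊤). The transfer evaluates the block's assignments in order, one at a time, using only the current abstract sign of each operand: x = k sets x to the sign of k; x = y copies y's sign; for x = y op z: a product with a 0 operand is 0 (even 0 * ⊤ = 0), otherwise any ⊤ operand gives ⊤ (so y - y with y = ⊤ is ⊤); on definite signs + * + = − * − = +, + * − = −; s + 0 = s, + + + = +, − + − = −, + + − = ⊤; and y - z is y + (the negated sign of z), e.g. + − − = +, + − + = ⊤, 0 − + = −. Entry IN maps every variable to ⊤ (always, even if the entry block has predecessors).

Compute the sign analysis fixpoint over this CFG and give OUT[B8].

Converged values:
  B0: | IN=(all ⊤) | OUT=(all ⊤)
  B1: | IN=(all ⊤) | OUT=(all ⊤)
  B2: | IN=(all ⊤) | OUT={c:+; rest ⊤}
  B3: | IN=(all ⊤) | OUT=(all ⊤)
  B4: | IN=(all ⊤) | OUT=(all ⊤)
  B5: | IN=(all ⊤) | OUT={c:+, f:-; rest ⊤}
  B6: | IN={c:+, f:-; rest ⊤} | OUT={c:+, f:-; rest ⊤}
  B7: | IN={c:+, f:-; rest ⊤} | OUT={c:+; rest ⊤}
  B8: | IN={c:+; rest ⊤} | OUT={c:+; rest ⊤}

Merge at B8: IN[B8] = OUT[B7] = {a: ⊤, b: ⊤, c: +, d: ⊤, e: ⊤, f: ⊤}
Applying B8's transfer function to that IN value gives OUT[B8] (row B8 above).

Answer: {a: ⊤, b: ⊤, c: +, d: ⊤, e: ⊤, f: ⊤}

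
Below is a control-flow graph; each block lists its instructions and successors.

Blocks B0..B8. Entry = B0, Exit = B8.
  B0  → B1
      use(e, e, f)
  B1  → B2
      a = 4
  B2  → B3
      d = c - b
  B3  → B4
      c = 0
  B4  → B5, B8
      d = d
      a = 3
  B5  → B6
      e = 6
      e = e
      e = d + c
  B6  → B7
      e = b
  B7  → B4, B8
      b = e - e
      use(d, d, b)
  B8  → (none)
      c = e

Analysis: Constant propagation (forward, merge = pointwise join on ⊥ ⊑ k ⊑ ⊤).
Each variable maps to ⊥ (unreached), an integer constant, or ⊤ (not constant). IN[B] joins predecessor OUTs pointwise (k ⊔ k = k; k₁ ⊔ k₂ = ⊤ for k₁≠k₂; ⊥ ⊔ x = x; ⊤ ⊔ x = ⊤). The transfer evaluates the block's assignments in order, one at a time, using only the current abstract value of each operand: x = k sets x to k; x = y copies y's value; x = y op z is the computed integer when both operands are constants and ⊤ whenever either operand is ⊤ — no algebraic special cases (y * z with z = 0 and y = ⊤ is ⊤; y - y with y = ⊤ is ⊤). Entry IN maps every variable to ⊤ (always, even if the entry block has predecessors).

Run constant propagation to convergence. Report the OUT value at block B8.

Answer: {a: 3, b: ⊤, c: ⊤, d: ⊤, e: ⊤, f: ⊤}

Trace:
Converged values:
  B0: | IN=(all ⊤) | OUT=(all ⊤)
  B1: | IN=(all ⊤) | OUT={a:4; rest ⊤}
  B2: | IN={a:4; rest ⊤} | OUT={a:4; rest ⊤}
  B3: | IN={a:4; rest ⊤} | OUT={a:4, c:0; rest ⊤}
  B4: | IN={c:0; rest ⊤} | OUT={a:3, c:0; rest ⊤}
  B5: | IN={a:3, c:0; rest ⊤} | OUT={a:3, c:0; rest ⊤}
  B6: | IN={a:3, c:0; rest ⊤} | OUT={a:3, c:0; rest ⊤}
  B7: | IN={a:3, c:0; rest ⊤} | OUT={a:3, c:0; rest ⊤}
  B8: | IN={a:3, c:0; rest ⊤} | OUT={a:3; rest ⊤}

Merge at B8: IN[B8] = OUT[B4] ⊔ OUT[B7] = {a: 3, b: ⊤, c: 0, d: ⊤, e: ⊤, f: ⊤}
Applying B8's transfer function to that IN value gives OUT[B8] (row B8 above).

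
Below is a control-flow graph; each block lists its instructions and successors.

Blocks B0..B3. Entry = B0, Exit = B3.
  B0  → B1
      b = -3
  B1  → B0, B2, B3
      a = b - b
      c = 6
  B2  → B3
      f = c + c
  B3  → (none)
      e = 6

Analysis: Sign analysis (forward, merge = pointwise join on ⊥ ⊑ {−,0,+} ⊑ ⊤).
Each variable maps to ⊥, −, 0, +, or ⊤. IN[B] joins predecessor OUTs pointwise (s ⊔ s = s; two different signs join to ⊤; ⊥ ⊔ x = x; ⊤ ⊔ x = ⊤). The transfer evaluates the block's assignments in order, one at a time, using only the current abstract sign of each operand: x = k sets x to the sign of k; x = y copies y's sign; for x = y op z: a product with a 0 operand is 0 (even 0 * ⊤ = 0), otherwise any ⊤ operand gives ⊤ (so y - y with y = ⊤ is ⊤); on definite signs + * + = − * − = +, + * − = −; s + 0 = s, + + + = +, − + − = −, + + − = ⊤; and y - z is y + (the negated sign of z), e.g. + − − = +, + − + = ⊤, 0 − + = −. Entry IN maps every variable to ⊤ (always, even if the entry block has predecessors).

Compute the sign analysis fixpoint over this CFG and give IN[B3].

Converged values:
  B0:   IN=(all ⊤)   OUT={b:-; rest ⊤}
  B1:   IN={b:-; rest ⊤}   OUT={b:-, c:+; rest ⊤}
  B2:   IN={b:-, c:+; rest ⊤}   OUT={b:-, c:+, f:+; rest ⊤}
  B3:   IN={b:-, c:+; rest ⊤}   OUT={b:-, c:+, e:+; rest ⊤}

Merge at B3: IN[B3] = OUT[B1] ⊔ OUT[B2] = {a: ⊤, b: -, c: +, d: ⊤, e: ⊤, f: ⊤}

Answer: {a: ⊤, b: -, c: +, d: ⊤, e: ⊤, f: ⊤}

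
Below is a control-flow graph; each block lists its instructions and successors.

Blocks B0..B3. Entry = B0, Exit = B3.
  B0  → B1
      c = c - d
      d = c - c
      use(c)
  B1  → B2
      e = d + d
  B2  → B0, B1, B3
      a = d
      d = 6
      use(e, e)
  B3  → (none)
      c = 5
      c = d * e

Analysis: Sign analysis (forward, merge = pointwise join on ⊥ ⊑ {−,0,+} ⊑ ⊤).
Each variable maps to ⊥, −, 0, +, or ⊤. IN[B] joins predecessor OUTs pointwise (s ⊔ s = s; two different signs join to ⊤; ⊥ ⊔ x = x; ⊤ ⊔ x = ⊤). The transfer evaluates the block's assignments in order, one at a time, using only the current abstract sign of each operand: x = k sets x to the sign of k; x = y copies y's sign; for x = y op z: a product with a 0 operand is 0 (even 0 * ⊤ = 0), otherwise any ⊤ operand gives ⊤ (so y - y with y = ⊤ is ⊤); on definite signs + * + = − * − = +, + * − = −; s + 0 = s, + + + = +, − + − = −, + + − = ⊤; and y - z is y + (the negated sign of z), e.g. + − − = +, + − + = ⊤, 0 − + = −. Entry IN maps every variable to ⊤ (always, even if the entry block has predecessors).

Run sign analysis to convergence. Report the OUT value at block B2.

Fixpoint table:
  B0:  IN=(all ⊤)  OUT=(all ⊤)
  B1:  IN=(all ⊤)  OUT=(all ⊤)
  B2:  IN=(all ⊤)  OUT={d:+; rest ⊤}
  B3:  IN={d:+; rest ⊤}  OUT={d:+; rest ⊤}

Merge at B2: IN[B2] = OUT[B1] = {a: ⊤, b: ⊤, c: ⊤, d: ⊤, e: ⊤, f: ⊤}
Applying B2's transfer function to that IN value gives OUT[B2] (row B2 above).

Answer: {a: ⊤, b: ⊤, c: ⊤, d: +, e: ⊤, f: ⊤}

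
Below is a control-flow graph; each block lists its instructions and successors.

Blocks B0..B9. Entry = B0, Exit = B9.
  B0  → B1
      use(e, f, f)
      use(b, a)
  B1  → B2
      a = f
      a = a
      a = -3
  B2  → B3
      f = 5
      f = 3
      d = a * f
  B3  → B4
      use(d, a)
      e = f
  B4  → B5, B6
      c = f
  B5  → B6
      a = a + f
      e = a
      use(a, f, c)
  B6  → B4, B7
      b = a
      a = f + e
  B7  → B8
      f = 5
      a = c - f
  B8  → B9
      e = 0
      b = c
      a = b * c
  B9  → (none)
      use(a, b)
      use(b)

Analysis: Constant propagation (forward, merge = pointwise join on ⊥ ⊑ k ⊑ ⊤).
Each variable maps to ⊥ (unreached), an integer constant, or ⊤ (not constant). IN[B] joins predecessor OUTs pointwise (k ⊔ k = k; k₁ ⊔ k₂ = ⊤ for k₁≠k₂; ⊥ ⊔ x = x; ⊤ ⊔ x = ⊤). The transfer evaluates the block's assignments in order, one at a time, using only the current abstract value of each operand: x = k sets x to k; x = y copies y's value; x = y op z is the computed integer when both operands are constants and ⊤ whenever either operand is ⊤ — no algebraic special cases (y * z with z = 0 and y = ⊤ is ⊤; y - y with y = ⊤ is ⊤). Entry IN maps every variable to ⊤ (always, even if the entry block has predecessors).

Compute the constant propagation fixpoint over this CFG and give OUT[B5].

Answer: {a: ⊤, b: ⊤, c: 3, d: -9, e: ⊤, f: 3}

Trace:
Per-block solution:
  B0: | IN=(all ⊤) | OUT=(all ⊤)
  B1: | IN=(all ⊤) | OUT={a:-3; rest ⊤}
  B2: | IN={a:-3; rest ⊤} | OUT={a:-3, d:-9, f:3; rest ⊤}
  B3: | IN={a:-3, d:-9, f:3; rest ⊤} | OUT={a:-3, d:-9, e:3, f:3; rest ⊤}
  B4: | IN={d:-9, f:3; rest ⊤} | OUT={c:3, d:-9, f:3; rest ⊤}
  B5: | IN={c:3, d:-9, f:3; rest ⊤} | OUT={c:3, d:-9, f:3; rest ⊤}
  B6: | IN={c:3, d:-9, f:3; rest ⊤} | OUT={c:3, d:-9, f:3; rest ⊤}
  B7: | IN={c:3, d:-9, f:3; rest ⊤} | OUT={a:-2, c:3, d:-9, f:5; rest ⊤}
  B8: | IN={a:-2, c:3, d:-9, f:5; rest ⊤} | OUT={a:9, b:3, c:3, d:-9, e:0, f:5; rest ⊤}
  B9: | IN={a:9, b:3, c:3, d:-9, e:0, f:5; rest ⊤} | OUT={a:9, b:3, c:3, d:-9, e:0, f:5; rest ⊤}

Merge at B5: IN[B5] = OUT[B4] = {a: ⊤, b: ⊤, c: 3, d: -9, e: ⊤, f: 3}
Applying B5's transfer function to that IN value gives OUT[B5] (row B5 above).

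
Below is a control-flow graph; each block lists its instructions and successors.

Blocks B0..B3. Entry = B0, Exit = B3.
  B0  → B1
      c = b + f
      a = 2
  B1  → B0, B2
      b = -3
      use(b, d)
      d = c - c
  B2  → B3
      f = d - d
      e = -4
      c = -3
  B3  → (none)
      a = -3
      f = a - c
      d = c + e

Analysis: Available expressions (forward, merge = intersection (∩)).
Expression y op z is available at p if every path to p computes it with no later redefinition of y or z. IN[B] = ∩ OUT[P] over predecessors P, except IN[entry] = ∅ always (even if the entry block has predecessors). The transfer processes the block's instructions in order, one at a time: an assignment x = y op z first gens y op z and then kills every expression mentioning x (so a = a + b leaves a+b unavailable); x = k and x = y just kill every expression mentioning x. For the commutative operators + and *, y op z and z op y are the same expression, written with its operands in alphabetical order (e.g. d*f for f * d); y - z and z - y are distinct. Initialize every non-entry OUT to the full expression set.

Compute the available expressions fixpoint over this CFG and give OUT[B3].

Answer: {a-c, c+e}

Working:
Fixpoint table:
  B0:   IN={}   OUT={b+f}
  B1:   IN={b+f}   OUT={c-c}
  B2:   IN={c-c}   OUT={d-d}
  B3:   IN={d-d}   OUT={a-c, c+e}

Merge at B3: IN[B3] = OUT[B2] = {d-d}
Applying B3's transfer function to that IN value gives OUT[B3] (row B3 above).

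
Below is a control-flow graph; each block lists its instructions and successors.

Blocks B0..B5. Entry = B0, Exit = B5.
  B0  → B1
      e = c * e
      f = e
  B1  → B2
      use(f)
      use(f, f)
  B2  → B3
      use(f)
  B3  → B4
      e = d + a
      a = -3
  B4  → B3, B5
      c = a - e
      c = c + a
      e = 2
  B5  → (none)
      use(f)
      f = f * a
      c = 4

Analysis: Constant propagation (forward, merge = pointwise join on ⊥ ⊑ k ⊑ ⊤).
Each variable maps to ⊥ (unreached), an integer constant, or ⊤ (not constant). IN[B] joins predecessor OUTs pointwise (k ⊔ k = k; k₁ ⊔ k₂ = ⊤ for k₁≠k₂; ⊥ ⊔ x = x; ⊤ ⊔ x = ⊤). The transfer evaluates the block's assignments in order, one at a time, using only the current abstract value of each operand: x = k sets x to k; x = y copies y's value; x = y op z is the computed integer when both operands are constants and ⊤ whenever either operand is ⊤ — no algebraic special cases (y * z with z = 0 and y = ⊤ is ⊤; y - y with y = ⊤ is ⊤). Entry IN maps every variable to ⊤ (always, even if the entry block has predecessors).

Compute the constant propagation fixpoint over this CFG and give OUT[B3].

Per-block solution:
  B0: | IN=(all ⊤) | OUT=(all ⊤)
  B1: | IN=(all ⊤) | OUT=(all ⊤)
  B2: | IN=(all ⊤) | OUT=(all ⊤)
  B3: | IN=(all ⊤) | OUT={a:-3; rest ⊤}
  B4: | IN={a:-3; rest ⊤} | OUT={a:-3, e:2; rest ⊤}
  B5: | IN={a:-3, e:2; rest ⊤} | OUT={a:-3, c:4, e:2; rest ⊤}

Merge at B3: IN[B3] = OUT[B2] ⊔ OUT[B4] = {a: ⊤, b: ⊤, c: ⊤, d: ⊤, e: ⊤, f: ⊤}
Applying B3's transfer function to that IN value gives OUT[B3] (row B3 above).

Answer: {a: -3, b: ⊤, c: ⊤, d: ⊤, e: ⊤, f: ⊤}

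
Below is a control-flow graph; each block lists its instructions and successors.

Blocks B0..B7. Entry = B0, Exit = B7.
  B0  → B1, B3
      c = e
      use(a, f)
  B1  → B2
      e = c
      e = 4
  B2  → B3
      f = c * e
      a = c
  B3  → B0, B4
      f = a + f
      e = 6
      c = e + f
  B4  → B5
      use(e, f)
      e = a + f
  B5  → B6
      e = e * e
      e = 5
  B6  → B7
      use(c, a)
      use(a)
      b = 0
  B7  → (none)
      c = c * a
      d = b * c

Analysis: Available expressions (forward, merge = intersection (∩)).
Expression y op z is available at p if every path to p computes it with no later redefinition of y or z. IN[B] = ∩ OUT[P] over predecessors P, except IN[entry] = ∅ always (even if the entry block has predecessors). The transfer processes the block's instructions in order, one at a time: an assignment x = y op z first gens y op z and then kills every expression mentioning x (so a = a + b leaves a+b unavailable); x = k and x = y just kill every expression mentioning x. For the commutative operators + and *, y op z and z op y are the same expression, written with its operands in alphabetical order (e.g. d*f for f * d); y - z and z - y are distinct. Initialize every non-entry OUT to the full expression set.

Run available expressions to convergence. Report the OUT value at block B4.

Answer: {a+f}

Working:
Fixpoint table:
  B0:  IN={}  OUT={}
  B1:  IN={}  OUT={}
  B2:  IN={}  OUT={c*e}
  B3:  IN={}  OUT={e+f}
  B4:  IN={e+f}  OUT={a+f}
  B5:  IN={a+f}  OUT={a+f}
  B6:  IN={a+f}  OUT={a+f}
  B7:  IN={a+f}  OUT={a+f, b*c}

Merge at B4: IN[B4] = OUT[B3] = {e+f}
Applying B4's transfer function to that IN value gives OUT[B4] (row B4 above).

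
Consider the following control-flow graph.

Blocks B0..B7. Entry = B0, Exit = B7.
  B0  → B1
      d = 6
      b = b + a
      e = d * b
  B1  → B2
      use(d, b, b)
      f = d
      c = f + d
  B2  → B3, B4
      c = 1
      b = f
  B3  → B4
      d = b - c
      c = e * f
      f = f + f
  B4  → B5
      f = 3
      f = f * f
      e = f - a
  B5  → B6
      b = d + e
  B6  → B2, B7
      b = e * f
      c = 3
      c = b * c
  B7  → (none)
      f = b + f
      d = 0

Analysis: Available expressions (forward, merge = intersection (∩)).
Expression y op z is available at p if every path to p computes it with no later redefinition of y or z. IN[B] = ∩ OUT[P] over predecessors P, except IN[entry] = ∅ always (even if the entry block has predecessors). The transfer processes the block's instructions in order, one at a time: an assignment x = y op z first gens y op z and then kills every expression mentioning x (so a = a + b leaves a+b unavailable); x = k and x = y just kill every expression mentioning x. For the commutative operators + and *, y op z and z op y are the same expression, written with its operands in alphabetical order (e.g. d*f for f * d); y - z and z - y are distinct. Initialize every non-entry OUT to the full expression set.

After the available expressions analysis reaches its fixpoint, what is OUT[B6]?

Converged values:
  B0:   IN={}   OUT={b*d}
  B1:   IN={b*d}   OUT={b*d, d+f}
  B2:   IN={}   OUT={}
  B3:   IN={}   OUT={}
  B4:   IN={}   OUT={f-a}
  B5:   IN={f-a}   OUT={d+e, f-a}
  B6:   IN={d+e, f-a}   OUT={d+e, e*f, f-a}
  B7:   IN={d+e, e*f, f-a}   OUT={}

Merge at B6: IN[B6] = OUT[B5] = {d+e, f-a}
Applying B6's transfer function to that IN value gives OUT[B6] (row B6 above).

Answer: {d+e, e*f, f-a}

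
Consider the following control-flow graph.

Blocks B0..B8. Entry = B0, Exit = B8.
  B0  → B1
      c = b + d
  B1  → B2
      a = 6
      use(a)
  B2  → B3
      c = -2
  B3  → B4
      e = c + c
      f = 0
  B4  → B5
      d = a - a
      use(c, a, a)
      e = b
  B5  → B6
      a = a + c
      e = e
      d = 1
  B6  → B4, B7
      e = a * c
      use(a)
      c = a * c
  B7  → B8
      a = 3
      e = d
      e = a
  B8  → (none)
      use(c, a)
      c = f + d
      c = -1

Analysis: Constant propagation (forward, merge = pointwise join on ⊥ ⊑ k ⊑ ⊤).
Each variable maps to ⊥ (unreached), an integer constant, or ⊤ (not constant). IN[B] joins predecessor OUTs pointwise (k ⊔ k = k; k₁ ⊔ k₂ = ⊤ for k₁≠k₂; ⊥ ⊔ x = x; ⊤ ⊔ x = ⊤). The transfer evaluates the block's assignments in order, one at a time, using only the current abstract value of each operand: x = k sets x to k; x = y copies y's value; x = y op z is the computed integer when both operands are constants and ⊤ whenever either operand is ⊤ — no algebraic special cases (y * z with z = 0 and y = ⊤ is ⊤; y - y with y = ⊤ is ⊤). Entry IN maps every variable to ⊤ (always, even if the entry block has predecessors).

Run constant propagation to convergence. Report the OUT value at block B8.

Converged values:
  B0:  IN=(all ⊤)  OUT=(all ⊤)
  B1:  IN=(all ⊤)  OUT={a:6; rest ⊤}
  B2:  IN={a:6; rest ⊤}  OUT={a:6, c:-2; rest ⊤}
  B3:  IN={a:6, c:-2; rest ⊤}  OUT={a:6, c:-2, e:-4, f:0; rest ⊤}
  B4:  IN={f:0; rest ⊤}  OUT={f:0; rest ⊤}
  B5:  IN={f:0; rest ⊤}  OUT={d:1, f:0; rest ⊤}
  B6:  IN={d:1, f:0; rest ⊤}  OUT={d:1, f:0; rest ⊤}
  B7:  IN={d:1, f:0; rest ⊤}  OUT={a:3, d:1, e:3, f:0; rest ⊤}
  B8:  IN={a:3, d:1, e:3, f:0; rest ⊤}  OUT={a:3, c:-1, d:1, e:3, f:0; rest ⊤}

Merge at B8: IN[B8] = OUT[B7] = {a: 3, b: ⊤, c: ⊤, d: 1, e: 3, f: 0}
Applying B8's transfer function to that IN value gives OUT[B8] (row B8 above).

Answer: {a: 3, b: ⊤, c: -1, d: 1, e: 3, f: 0}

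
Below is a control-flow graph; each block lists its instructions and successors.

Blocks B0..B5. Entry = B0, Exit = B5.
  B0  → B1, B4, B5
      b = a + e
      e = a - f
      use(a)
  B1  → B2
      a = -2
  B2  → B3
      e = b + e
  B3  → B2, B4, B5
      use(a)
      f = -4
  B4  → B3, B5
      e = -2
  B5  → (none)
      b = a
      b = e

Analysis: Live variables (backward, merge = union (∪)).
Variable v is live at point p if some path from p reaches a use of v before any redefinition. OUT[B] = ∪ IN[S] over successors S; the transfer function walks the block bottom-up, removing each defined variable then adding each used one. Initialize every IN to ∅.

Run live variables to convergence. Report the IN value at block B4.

Answer: {a, b}

Trace:
Converged values:
  B0:   IN={a, e, f}   OUT={a, b, e}
  B1:   IN={b, e}   OUT={a, b, e}
  B2:   IN={a, b, e}   OUT={a, b, e}
  B3:   IN={a, b, e}   OUT={a, b, e}
  B4:   IN={a, b}   OUT={a, b, e}
  B5:   IN={a, e}   OUT={}

Merge at B4: OUT[B4] = IN[B3] ⊔ IN[B5] = {a, b, e}
Applying B4's transfer function to that OUT value gives IN[B4] (row B4 above).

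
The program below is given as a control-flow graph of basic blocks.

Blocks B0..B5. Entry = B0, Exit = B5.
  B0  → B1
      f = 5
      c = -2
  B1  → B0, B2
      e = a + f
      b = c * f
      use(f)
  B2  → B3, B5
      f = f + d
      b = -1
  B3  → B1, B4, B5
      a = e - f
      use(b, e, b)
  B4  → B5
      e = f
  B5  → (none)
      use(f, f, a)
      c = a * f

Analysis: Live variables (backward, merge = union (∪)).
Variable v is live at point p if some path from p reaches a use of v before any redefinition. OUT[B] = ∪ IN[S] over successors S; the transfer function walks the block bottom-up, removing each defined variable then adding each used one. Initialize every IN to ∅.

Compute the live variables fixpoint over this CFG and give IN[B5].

Per-block solution:
  B0: | IN={a, d} | OUT={a, c, d, f}
  B1: | IN={a, c, d, f} | OUT={a, c, d, e, f}
  B2: | IN={a, c, d, e, f} | OUT={a, b, c, d, e, f}
  B3: | IN={b, c, d, e, f} | OUT={a, c, d, f}
  B4: | IN={a, f} | OUT={a, f}
  B5: | IN={a, f} | OUT={}

B5 is the boundary node: OUT[B5] = {}
Applying B5's transfer function to that OUT value gives IN[B5] (row B5 above).

Answer: {a, f}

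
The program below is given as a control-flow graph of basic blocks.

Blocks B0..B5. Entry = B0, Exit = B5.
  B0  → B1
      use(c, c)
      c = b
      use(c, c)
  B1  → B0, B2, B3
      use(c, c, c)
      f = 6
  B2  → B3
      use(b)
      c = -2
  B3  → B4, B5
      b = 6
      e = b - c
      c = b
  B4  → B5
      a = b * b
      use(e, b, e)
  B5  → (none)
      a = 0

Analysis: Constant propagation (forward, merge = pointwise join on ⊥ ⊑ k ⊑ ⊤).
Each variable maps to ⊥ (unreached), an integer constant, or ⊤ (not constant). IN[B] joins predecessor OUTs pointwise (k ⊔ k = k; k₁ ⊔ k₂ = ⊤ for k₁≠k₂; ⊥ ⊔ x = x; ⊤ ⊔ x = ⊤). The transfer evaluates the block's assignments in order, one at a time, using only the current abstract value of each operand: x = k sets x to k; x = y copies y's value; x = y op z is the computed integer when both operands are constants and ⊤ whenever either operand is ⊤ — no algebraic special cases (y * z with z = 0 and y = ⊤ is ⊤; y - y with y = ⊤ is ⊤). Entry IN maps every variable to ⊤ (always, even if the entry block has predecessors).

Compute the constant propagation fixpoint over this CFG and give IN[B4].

Answer: {a: ⊤, b: 6, c: 6, d: ⊤, e: ⊤, f: 6}

Trace:
Converged values:
  B0:   IN=(all ⊤)   OUT=(all ⊤)
  B1:   IN=(all ⊤)   OUT={f:6; rest ⊤}
  B2:   IN={f:6; rest ⊤}   OUT={c:-2, f:6; rest ⊤}
  B3:   IN={f:6; rest ⊤}   OUT={b:6, c:6, f:6; rest ⊤}
  B4:   IN={b:6, c:6, f:6; rest ⊤}   OUT={a:36, b:6, c:6, f:6; rest ⊤}
  B5:   IN={b:6, c:6, f:6; rest ⊤}   OUT={a:0, b:6, c:6, f:6; rest ⊤}

Merge at B4: IN[B4] = OUT[B3] = {a: ⊤, b: 6, c: 6, d: ⊤, e: ⊤, f: 6}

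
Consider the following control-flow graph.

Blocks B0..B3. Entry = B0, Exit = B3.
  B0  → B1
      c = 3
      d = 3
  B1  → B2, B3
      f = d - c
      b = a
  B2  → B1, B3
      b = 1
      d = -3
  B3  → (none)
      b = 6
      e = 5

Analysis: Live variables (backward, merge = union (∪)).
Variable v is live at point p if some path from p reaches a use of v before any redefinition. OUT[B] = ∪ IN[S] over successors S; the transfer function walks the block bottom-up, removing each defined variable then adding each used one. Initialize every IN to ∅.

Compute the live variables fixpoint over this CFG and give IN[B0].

Per-block solution:
  B0: | IN={a} | OUT={a, c, d}
  B1: | IN={a, c, d} | OUT={a, c}
  B2: | IN={a, c} | OUT={a, c, d}
  B3: | IN={} | OUT={}

Merge at B0: OUT[B0] = IN[B1] = {a, c, d}
Applying B0's transfer function to that OUT value gives IN[B0] (row B0 above).

Answer: {a}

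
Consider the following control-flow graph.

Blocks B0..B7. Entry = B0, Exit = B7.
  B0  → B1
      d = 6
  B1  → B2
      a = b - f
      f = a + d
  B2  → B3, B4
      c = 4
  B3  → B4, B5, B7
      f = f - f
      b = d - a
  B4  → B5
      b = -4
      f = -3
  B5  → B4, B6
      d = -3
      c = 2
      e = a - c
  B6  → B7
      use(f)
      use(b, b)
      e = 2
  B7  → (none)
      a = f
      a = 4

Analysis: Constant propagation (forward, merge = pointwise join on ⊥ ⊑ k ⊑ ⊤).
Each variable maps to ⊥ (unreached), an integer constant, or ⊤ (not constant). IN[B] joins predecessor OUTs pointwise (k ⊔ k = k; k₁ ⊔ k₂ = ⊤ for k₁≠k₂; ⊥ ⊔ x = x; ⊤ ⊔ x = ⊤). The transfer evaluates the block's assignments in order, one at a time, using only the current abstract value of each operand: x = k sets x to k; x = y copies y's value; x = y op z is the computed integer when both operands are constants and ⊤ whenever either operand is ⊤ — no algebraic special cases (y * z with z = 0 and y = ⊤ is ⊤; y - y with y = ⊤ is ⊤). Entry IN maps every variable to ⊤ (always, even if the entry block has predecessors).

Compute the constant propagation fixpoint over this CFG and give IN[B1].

Converged values:
  B0: | IN=(all ⊤) | OUT={d:6; rest ⊤}
  B1: | IN={d:6; rest ⊤} | OUT={d:6; rest ⊤}
  B2: | IN={d:6; rest ⊤} | OUT={c:4, d:6; rest ⊤}
  B3: | IN={c:4, d:6; rest ⊤} | OUT={c:4, d:6; rest ⊤}
  B4: | IN=(all ⊤) | OUT={b:-4, f:-3; rest ⊤}
  B5: | IN=(all ⊤) | OUT={c:2, d:-3; rest ⊤}
  B6: | IN={c:2, d:-3; rest ⊤} | OUT={c:2, d:-3, e:2; rest ⊤}
  B7: | IN=(all ⊤) | OUT={a:4; rest ⊤}

Merge at B1: IN[B1] = OUT[B0] = {a: ⊤, b: ⊤, c: ⊤, d: 6, e: ⊤, f: ⊤}

Answer: {a: ⊤, b: ⊤, c: ⊤, d: 6, e: ⊤, f: ⊤}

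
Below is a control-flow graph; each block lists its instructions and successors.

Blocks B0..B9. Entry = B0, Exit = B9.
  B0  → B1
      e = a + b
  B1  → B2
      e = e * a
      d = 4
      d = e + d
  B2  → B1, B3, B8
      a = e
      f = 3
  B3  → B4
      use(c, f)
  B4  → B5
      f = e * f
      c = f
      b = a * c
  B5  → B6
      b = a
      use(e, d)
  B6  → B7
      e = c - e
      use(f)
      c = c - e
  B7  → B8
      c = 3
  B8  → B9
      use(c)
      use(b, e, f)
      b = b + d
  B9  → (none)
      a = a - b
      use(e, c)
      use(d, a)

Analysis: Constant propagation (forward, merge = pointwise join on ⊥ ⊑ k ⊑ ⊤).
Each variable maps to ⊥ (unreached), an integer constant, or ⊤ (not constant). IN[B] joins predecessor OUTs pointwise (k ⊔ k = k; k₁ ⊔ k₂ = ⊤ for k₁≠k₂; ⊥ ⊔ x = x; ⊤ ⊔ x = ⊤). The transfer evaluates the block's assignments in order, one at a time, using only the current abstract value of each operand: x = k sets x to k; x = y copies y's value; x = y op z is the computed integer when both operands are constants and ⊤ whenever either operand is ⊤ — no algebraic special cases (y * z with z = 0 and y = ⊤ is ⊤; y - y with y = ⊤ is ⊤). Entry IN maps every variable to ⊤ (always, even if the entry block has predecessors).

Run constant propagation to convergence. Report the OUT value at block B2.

Answer: {a: ⊤, b: ⊤, c: ⊤, d: ⊤, e: ⊤, f: 3}

Working:
Per-block solution:
  B0:   IN=(all ⊤)   OUT=(all ⊤)
  B1:   IN=(all ⊤)   OUT=(all ⊤)
  B2:   IN=(all ⊤)   OUT={f:3; rest ⊤}
  B3:   IN={f:3; rest ⊤}   OUT={f:3; rest ⊤}
  B4:   IN={f:3; rest ⊤}   OUT=(all ⊤)
  B5:   IN=(all ⊤)   OUT=(all ⊤)
  B6:   IN=(all ⊤)   OUT=(all ⊤)
  B7:   IN=(all ⊤)   OUT={c:3; rest ⊤}
  B8:   IN=(all ⊤)   OUT=(all ⊤)
  B9:   IN=(all ⊤)   OUT=(all ⊤)

Merge at B2: IN[B2] = OUT[B1] = {a: ⊤, b: ⊤, c: ⊤, d: ⊤, e: ⊤, f: ⊤}
Applying B2's transfer function to that IN value gives OUT[B2] (row B2 above).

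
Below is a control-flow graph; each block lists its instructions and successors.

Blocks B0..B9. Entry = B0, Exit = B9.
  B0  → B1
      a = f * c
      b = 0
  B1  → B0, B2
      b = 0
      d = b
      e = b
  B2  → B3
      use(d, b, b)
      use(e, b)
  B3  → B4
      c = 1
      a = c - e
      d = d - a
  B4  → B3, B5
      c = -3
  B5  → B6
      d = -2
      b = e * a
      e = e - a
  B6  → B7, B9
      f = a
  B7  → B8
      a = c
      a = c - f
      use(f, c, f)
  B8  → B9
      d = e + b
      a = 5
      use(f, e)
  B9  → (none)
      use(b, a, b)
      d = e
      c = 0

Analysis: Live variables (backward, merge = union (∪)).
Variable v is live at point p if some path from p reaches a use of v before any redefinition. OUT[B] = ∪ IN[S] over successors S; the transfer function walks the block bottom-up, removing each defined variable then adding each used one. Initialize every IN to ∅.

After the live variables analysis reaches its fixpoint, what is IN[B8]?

Answer: {b, e, f}

Trace:
Converged values:
  B0: | IN={c, f} | OUT={c, f}
  B1: | IN={c, f} | OUT={b, c, d, e, f}
  B2: | IN={b, d, e} | OUT={d, e}
  B3: | IN={d, e} | OUT={a, d, e}
  B4: | IN={a, d, e} | OUT={a, c, d, e}
  B5: | IN={a, c, e} | OUT={a, b, c, e}
  B6: | IN={a, b, c, e} | OUT={a, b, c, e, f}
  B7: | IN={b, c, e, f} | OUT={b, e, f}
  B8: | IN={b, e, f} | OUT={a, b, e}
  B9: | IN={a, b, e} | OUT={}

Merge at B8: OUT[B8] = IN[B9] = {a, b, e}
Applying B8's transfer function to that OUT value gives IN[B8] (row B8 above).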